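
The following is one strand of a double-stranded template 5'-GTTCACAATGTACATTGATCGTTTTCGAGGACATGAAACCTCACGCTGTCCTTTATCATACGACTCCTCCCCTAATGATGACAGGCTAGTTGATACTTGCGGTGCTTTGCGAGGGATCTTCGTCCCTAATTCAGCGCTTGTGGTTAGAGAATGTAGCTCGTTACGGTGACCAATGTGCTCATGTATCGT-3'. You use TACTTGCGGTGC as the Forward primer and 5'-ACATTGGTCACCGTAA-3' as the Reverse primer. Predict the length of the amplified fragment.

The forward primer matches the template at positions 94–105.
The reverse primer's reverse complement is TTACGGTGACCAATGT, which matches the template at positions 161–176.
Product length = (reverse-primer end) − (forward-primer start) + 1 = 176 − 94 + 1 = 83 bp.

83 bp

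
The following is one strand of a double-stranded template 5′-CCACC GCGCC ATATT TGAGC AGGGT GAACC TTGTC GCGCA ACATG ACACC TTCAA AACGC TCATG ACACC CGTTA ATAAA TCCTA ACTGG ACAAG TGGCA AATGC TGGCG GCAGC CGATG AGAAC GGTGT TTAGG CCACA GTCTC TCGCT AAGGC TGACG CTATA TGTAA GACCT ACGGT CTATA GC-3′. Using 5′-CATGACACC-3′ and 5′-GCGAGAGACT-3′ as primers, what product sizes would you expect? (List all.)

The forward primer CATGACACC matches the top strand at positions 42–50, 62–70.
The reverse primer's reverse complement is AGTCTCTCGC, matching at positions 140–149.
Each forward site pairs with the reverse site to give a product ending at position 149: sizes 108, 88 bp.

108 bp, 88 bp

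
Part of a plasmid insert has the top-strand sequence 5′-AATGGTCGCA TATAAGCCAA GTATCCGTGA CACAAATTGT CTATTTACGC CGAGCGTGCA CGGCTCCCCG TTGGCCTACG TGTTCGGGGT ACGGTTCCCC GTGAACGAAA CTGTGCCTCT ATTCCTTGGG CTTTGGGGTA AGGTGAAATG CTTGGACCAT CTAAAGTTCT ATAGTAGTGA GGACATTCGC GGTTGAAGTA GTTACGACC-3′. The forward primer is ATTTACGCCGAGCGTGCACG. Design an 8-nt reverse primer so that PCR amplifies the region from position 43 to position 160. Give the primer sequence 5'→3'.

The product's 3' end on the top strand is position 160.
The reverse primer anneals to the top strand over positions 153–160, i.e. to TGGACCAT.
Its sequence written 5'→3' is the reverse complement: ATGGTCCA.

5'-ATGGTCCA-3'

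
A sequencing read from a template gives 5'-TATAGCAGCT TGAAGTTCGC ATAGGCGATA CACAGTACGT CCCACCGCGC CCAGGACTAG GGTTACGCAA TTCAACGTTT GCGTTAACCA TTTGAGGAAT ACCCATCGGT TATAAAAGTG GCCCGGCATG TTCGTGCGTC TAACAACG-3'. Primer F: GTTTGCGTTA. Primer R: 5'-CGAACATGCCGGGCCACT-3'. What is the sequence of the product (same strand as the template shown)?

5'-GTTTGCGTTAACCATTTGAGGAATACCCATCGGTTATAAAAGTGGCCCGGCATGTTCG-3'

The forward primer matches the template at positions 77–86.
Reverse complement of the reverse primer: AGTGGCCCGGCATGTTCG. This occurs on the top strand at positions 117–134.
The product is the template from position 77 through 134 (58 bp).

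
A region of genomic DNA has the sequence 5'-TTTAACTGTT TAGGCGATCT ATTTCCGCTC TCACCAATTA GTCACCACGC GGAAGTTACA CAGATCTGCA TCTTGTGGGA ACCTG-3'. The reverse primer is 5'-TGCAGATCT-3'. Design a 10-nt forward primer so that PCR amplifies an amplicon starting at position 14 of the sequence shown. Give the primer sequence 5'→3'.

5'-GCGATCTATT-3'

The reverse primer's reverse complement AGATCTGCA matches the template at positions 62–70; the product starts at position 14.
The forward primer is identical to the top strand over positions 14–23: GCGATCTATT.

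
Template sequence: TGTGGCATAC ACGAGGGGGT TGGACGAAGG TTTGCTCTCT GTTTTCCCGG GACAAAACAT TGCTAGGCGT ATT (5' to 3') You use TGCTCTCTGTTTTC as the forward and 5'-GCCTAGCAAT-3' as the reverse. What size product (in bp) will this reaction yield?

36 bp

Scanning the template, TGCTCTCTGTTTTC occurs at positions 33–46; this primer anneals to the bottom strand there with its 3' end pointing downstream.
Taking the reverse complement of GCCTAGCAAT gives ATTGCTAGGC, found at positions 59–68 on the template; the primer anneals here to the top strand with its 3' end pointing upstream.
The product runs from position 33 to position 68, so its length is 68 − 33 + 1 = 36 bp.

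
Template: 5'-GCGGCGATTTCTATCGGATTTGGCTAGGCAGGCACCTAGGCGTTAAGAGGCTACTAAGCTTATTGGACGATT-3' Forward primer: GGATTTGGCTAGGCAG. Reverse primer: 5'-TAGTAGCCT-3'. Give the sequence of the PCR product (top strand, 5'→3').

5'-GGATTTGGCTAGGCAGGCACCTAGGCGTTAAGAGGCTACTA-3'

Scanning the template, GGATTTGGCTAGGCAG occurs at positions 16–31; this primer anneals to the bottom strand there with its 3' end pointing downstream.
Reverse complement of the reverse primer: AGGCTACTA. This occurs on the top strand at positions 48–56.
The product is the template from position 16 through 56 (41 bp).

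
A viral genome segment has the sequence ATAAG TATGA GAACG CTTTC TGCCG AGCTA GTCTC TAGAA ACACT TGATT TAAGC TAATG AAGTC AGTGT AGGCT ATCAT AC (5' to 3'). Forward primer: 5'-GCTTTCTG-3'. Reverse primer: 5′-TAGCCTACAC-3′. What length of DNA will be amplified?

The forward primer matches the template at positions 15–22.
Reverse complement of the reverse primer: GTGTAGGCTA. This occurs on the top strand at positions 67–76.
Product length = (reverse-primer end) − (forward-primer start) + 1 = 76 − 15 + 1 = 62 bp.

62 bp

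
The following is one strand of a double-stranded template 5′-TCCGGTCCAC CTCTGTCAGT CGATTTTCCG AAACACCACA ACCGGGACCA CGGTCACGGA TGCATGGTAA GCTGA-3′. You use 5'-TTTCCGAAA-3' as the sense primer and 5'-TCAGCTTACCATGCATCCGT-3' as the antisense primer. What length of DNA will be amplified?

Forward primer TTTCCGAAA is found on the top strand at positions 25–33.
The reverse primer's reverse complement is ACGGATGCATGGTAAGCTGA, which matches the template at positions 56–75.
Amplicon spans positions 25–75: 51 bp.

51 bp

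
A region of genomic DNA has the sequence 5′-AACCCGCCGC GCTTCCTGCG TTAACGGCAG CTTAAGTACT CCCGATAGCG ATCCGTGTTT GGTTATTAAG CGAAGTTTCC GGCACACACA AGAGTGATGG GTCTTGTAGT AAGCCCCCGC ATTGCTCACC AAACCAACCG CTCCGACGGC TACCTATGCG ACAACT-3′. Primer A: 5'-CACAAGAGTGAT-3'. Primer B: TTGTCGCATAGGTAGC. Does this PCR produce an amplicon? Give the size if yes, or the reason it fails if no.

Yes — a 78 bp product.

Primer A (CACAAGAGTGAT) matches the top strand at positions 87–98; it acts as a forward primer.
Primer B's reverse complement is GCTACCTATGCGACAA, matching the top strand at positions 149–164; it acts as a reverse primer.
The 3' ends face each other across positions 87–164, giving a 78 bp product.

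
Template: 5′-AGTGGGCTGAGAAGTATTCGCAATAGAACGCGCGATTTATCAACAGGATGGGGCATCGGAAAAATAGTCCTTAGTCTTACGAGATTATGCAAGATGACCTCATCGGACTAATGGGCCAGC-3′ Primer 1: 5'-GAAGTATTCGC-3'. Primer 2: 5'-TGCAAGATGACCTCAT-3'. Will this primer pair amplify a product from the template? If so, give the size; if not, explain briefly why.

Primer 1 (GAAGTATTCGC) matches the top strand at positions 11–21 (3' end points downstream).
Primer 2 (TGCAAGATGACCTCAT) also matches the top strand directly, at positions 88–103 — its reverse complement ATGAGGTCATCTTGCA is not present.
Both primers anneal to the bottom strand with 3' ends pointing the same way, so neither can prime synthesis back toward the other.

No product — both primers anneal to the same strand and extend in the same direction.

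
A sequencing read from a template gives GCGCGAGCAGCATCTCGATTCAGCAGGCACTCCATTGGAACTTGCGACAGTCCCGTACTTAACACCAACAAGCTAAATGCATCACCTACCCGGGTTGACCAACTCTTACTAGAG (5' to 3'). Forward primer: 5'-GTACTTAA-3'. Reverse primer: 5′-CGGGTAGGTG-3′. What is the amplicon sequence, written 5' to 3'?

The forward primer matches the template at positions 55–62.
Taking the reverse complement of CGGGTAGGTG gives CACCTACCCG, found at positions 83–92 on the template; the primer anneals here to the top strand with its 3' end pointing upstream.
The product is the template from position 55 through 92 (38 bp).

5'-GTACTTAACACCAACAAGCTAAATGCATCACCTACCCG-3'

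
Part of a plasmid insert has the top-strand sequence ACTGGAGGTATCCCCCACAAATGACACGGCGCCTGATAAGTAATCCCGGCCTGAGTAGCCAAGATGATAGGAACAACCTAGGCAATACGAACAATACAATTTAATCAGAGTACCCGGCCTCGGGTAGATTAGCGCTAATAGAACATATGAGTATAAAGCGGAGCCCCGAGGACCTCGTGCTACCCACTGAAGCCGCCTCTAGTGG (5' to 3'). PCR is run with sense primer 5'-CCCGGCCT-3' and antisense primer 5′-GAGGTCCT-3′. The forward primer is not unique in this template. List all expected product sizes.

132 bp, 64 bp

The forward primer CCCGGCCT matches the top strand at positions 45–52, 113–120.
The reverse primer's reverse complement is AGGACCTC, matching at positions 169–176.
Each forward site pairs with the reverse site to give a product ending at position 176: sizes 132, 64 bp.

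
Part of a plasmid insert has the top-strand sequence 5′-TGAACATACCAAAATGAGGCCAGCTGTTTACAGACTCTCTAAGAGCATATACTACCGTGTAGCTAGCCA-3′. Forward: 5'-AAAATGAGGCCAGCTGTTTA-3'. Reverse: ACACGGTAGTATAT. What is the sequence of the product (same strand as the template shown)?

Forward primer AAAATGAGGCCAGCTGTTTA is found on the top strand at positions 11–30.
Reverse complement of the reverse primer: ATATACTACCGTGT. This occurs on the top strand at positions 47–60.
The product is the template from position 11 through 60 (50 bp).

5'-AAAATGAGGCCAGCTGTTTACAGACTCTCTAAGAGCATATACTACCGTGT-3'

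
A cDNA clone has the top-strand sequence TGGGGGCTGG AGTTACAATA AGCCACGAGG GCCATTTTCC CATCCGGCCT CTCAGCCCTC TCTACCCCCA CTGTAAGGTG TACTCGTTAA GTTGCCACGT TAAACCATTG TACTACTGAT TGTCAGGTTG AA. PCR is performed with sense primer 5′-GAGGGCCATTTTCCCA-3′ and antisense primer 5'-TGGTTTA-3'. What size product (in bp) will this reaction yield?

81 bp

Scanning the template, GAGGGCCATTTTCCCA occurs at positions 27–42; this primer anneals to the bottom strand there with its 3' end pointing downstream.
Reverse complement of the reverse primer: TAAACCA. This occurs on the top strand at positions 101–107.
Amplicon spans positions 27–107: 81 bp.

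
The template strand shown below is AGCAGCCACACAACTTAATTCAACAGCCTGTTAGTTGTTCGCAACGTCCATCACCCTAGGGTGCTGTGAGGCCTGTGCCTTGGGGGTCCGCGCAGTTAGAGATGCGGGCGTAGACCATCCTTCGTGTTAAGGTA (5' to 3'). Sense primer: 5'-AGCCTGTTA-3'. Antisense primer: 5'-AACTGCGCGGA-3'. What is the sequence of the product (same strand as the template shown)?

The forward primer matches the template at positions 25–33.
Taking the reverse complement of AACTGCGCGGA gives TCCGCGCAGTT, found at positions 87–97 on the template; the primer anneals here to the top strand with its 3' end pointing upstream.
The product is the template from position 25 through 97 (73 bp).

5'-AGCCTGTTAGTTGTTCGCAACGTCCATCACCCTAGGGTGCTGTGAGGCCTGTGCCTTGGGGGTCCGCGCAGTT-3'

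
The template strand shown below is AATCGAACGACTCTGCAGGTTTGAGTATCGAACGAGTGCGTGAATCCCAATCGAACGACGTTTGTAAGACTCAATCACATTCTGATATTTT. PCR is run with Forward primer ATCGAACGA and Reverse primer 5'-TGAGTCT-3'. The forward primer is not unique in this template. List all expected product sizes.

72 bp, 47 bp, 24 bp

The forward primer ATCGAACGA matches the top strand at positions 2–10, 27–35, 50–58.
The reverse primer's reverse complement is AGACTCA, matching at positions 67–73.
Each forward site pairs with the reverse site to give a product ending at position 73: sizes 72, 47, 24 bp.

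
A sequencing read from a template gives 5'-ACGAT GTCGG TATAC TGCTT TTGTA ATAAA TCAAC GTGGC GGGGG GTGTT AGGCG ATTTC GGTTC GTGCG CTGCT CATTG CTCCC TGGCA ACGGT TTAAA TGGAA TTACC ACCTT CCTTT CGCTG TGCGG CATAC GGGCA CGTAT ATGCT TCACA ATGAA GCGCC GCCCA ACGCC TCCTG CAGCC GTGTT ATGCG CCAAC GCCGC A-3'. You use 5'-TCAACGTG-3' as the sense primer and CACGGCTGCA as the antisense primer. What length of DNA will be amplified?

The forward primer matches the template at positions 31–38.
Reverse complement of the reverse primer: TGCAGCCGTG. This occurs on the top strand at positions 179–188.
The product runs from position 31 to position 188, so its length is 188 − 31 + 1 = 158 bp.

158 bp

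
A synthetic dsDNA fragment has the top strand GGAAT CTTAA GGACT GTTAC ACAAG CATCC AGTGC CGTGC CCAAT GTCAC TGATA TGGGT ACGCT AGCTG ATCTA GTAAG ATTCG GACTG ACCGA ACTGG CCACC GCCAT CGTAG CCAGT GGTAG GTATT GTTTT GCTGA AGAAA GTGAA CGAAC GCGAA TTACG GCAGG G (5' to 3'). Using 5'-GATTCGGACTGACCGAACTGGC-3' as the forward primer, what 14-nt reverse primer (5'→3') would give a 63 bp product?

5'-CTTCAGCAAAACAA-3'

The forward primer binds at positions 80–101, so a 63 bp product ends at position 80 + 63 − 1 = 142.
The reverse primer anneals to the top strand over positions 129–142, i.e. to TTGTTTTGCTGAAG.
Its sequence written 5'→3' is the reverse complement: CTTCAGCAAAACAA.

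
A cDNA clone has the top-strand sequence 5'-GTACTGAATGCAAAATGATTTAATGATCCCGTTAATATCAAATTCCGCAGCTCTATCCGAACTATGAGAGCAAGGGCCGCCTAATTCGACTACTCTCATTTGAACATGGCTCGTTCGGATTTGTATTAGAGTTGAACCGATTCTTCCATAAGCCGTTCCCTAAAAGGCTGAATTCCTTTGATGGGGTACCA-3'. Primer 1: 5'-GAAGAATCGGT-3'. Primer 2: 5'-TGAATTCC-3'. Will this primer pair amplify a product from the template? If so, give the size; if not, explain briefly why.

No product — the primers' 3' ends point away from each other.

Primer 1 (GAAGAATCGGT) has reverse complement ACCGATTCTTC, which matches the top strand at positions 136–146; primer 1 anneals to the top strand there with its 3' end pointing upstream toward position 136.
Primer 2 (TGAATTCC) matches the top strand directly at positions 169–176; it anneals to the bottom strand with its 3' end pointing downstream toward position 176.
The 3' ends diverge (primer 1 extends toward position 1, primer 2 toward position 191), so the primers never converge on a shared product.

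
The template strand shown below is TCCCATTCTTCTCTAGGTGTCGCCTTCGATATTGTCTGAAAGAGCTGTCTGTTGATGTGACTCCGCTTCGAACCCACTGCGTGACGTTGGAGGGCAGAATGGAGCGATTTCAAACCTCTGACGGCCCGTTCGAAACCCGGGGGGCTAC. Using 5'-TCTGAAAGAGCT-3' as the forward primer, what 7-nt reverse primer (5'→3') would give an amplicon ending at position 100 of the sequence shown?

5'-ATTCTGC-3'

The forward primer binds at positions 35–46; the product's 3' end on the top strand is position 100.
The reverse primer anneals to the top strand over positions 94–100, i.e. to GCAGAAT.
Its sequence written 5'→3' is the reverse complement: ATTCTGC.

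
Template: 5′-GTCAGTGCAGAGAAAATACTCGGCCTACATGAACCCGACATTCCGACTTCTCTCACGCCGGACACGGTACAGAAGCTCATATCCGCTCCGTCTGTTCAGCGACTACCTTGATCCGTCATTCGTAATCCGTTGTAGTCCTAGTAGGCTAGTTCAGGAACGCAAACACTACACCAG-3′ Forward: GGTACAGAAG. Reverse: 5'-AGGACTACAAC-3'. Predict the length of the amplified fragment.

Scanning the template, GGTACAGAAG occurs at positions 66–75; this primer anneals to the bottom strand there with its 3' end pointing downstream.
The reverse primer's reverse complement is GTTGTAGTCCT, which matches the template at positions 129–139.
Product length = (reverse-primer end) − (forward-primer start) + 1 = 139 − 66 + 1 = 74 bp.

74 bp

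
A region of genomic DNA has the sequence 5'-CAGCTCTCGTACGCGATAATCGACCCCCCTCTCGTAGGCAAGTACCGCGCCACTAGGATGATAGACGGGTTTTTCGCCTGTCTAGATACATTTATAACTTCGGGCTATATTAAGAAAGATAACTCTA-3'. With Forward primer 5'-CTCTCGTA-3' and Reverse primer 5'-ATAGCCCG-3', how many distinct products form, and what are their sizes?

The forward primer CTCTCGTA matches the top strand at positions 4–11, 29–36.
The reverse primer's reverse complement is CGGGCTAT, matching at positions 101–108.
Each forward site pairs with the reverse site to give a product ending at position 108: sizes 105, 80 bp.

Two products: 105 bp, 80 bp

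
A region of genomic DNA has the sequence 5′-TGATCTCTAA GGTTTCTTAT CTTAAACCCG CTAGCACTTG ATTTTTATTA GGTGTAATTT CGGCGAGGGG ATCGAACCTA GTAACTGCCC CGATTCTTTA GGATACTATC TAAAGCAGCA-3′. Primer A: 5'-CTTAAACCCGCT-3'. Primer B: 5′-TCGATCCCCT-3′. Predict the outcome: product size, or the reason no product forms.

Primer A (CTTAAACCCGCT) matches the top strand at positions 21–32; it acts as a forward primer.
Primer B's reverse complement is AGGGGATCGA, matching the top strand at positions 66–75; it acts as a reverse primer.
The 3' ends face each other across positions 21–75, giving a 55 bp product.

Yes — a 55 bp product.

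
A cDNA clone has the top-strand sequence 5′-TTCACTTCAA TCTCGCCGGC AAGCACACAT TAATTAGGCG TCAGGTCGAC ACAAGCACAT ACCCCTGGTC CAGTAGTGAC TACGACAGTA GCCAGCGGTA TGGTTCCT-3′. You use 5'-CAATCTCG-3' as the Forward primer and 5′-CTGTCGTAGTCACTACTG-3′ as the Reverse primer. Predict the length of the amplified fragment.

Forward primer CAATCTCG is found on the top strand at positions 8–15.
Taking the reverse complement of CTGTCGTAGTCACTACTG gives CAGTAGTGACTACGACAG, found at positions 71–88 on the template; the primer anneals here to the top strand with its 3' end pointing upstream.
The product runs from position 8 to position 88, so its length is 88 − 8 + 1 = 81 bp.

81 bp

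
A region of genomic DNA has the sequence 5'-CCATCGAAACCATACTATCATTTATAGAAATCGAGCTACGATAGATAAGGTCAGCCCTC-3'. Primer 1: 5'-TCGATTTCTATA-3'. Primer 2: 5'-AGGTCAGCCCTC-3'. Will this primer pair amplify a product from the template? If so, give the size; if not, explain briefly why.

No product — the primers' 3' ends point away from each other.

Primer 1 (TCGATTTCTATA) has reverse complement TATAGAAATCGA, which matches the top strand at positions 23–34; primer 1 anneals to the top strand there with its 3' end pointing upstream toward position 23.
Primer 2 (AGGTCAGCCCTC) matches the top strand directly at positions 48–59; it anneals to the bottom strand with its 3' end pointing downstream toward position 59.
The 3' ends diverge (primer 1 extends toward position 1, primer 2 toward position 59), so the primers never converge on a shared product.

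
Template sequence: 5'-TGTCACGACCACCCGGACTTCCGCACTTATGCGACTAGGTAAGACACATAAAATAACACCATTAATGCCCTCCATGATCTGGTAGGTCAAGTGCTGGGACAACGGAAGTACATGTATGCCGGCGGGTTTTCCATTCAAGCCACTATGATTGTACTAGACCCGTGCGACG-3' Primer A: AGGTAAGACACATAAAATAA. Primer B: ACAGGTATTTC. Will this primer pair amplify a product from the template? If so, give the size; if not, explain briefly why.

Primer B (ACAGGTATTTC) does not match the top strand, and its reverse complement GAAATACCTGT does not match either.
With no annealing site for primer B, no amplification occurs.

No product — primer B has no binding site in the template.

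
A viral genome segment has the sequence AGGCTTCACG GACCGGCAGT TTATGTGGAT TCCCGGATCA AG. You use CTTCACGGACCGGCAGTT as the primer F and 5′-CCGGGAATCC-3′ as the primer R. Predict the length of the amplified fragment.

33 bp

Forward primer CTTCACGGACCGGCAGTT is found on the top strand at positions 4–21.
Reverse complement of the reverse primer: GGATTCCCGG. This occurs on the top strand at positions 27–36.
Product length = (reverse-primer end) − (forward-primer start) + 1 = 36 − 4 + 1 = 33 bp.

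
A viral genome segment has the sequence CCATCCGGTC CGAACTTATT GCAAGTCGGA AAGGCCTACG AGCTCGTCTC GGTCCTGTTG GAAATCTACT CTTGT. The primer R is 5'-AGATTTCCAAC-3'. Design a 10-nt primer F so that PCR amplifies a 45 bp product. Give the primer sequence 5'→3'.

5'-AAGTCGGAAA-3'

The reverse primer's reverse complement GTTGGAAATCT matches the template at positions 57–67, so the product ends at position 67.
A 45 bp product then starts at position 67 − 45 + 1 = 23.
The forward primer is identical to the top strand there: AAGTCGGAAA.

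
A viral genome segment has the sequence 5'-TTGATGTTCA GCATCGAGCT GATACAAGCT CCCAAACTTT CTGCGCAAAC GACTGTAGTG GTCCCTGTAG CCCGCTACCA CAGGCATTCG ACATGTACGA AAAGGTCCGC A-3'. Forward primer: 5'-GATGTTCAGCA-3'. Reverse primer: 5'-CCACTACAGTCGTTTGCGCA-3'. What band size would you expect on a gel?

Scanning the template, GATGTTCAGCA occurs at positions 3–13; this primer anneals to the bottom strand there with its 3' end pointing downstream.
The reverse primer's reverse complement is TGCGCAAACGACTGTAGTGG, which matches the template at positions 42–61.
Product length = (reverse-primer end) − (forward-primer start) + 1 = 61 − 3 + 1 = 59 bp.

59 bp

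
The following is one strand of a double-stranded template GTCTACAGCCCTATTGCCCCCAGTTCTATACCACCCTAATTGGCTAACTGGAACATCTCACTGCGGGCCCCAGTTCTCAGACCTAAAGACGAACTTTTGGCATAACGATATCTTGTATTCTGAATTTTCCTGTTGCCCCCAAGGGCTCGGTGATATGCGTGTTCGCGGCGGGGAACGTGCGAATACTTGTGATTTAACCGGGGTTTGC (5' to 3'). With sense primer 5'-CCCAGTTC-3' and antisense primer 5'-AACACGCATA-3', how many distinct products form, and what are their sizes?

The forward primer CCCAGTTC matches the top strand at positions 19–26, 69–76.
The reverse primer's reverse complement is TATGCGTGTT, matching at positions 154–163.
Each forward site pairs with the reverse site to give a product ending at position 163: sizes 145, 95 bp.

Two products: 145 bp, 95 bp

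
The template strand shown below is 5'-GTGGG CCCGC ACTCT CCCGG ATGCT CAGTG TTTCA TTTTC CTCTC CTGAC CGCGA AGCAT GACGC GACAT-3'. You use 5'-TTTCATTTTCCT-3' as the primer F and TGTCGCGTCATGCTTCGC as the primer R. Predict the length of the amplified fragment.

39 bp

The forward primer matches the template at positions 31–42.
Taking the reverse complement of TGTCGCGTCATGCTTCGC gives GCGAAGCATGACGCGACA, found at positions 52–69 on the template; the primer anneals here to the top strand with its 3' end pointing upstream.
The product runs from position 31 to position 69, so its length is 69 − 31 + 1 = 39 bp.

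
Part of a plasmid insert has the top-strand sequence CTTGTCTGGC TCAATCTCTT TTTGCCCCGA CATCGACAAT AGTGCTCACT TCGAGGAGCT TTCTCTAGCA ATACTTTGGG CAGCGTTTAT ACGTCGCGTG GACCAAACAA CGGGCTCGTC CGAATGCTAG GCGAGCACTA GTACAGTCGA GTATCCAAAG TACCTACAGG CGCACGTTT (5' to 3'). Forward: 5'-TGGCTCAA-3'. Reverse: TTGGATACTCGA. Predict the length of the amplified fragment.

152 bp

Forward primer TGGCTCAA is found on the top strand at positions 7–14.
Taking the reverse complement of TTGGATACTCGA gives TCGAGTATCCAA, found at positions 147–158 on the template; the primer anneals here to the top strand with its 3' end pointing upstream.
Amplicon spans positions 7–158: 152 bp.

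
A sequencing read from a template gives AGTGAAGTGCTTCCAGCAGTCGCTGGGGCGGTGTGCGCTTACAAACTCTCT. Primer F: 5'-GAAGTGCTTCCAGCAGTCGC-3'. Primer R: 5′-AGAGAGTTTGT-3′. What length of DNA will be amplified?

Forward primer GAAGTGCTTCCAGCAGTCGC is found on the top strand at positions 4–23.
Taking the reverse complement of AGAGAGTTTGT gives ACAAACTCTCT, found at positions 41–51 on the template; the primer anneals here to the top strand with its 3' end pointing upstream.
Product length = (reverse-primer end) − (forward-primer start) + 1 = 51 − 4 + 1 = 48 bp.

48 bp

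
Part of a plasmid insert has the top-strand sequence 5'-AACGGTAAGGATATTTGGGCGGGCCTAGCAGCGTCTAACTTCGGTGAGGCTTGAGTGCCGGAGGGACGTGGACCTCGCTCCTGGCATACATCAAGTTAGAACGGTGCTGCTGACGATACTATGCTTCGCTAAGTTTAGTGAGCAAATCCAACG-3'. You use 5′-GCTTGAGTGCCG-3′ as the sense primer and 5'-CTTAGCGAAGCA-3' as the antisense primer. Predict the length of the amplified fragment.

85 bp

The forward primer matches the template at positions 49–60.
Taking the reverse complement of CTTAGCGAAGCA gives TGCTTCGCTAAG, found at positions 122–133 on the template; the primer anneals here to the top strand with its 3' end pointing upstream.
Product length = (reverse-primer end) − (forward-primer start) + 1 = 133 − 49 + 1 = 85 bp.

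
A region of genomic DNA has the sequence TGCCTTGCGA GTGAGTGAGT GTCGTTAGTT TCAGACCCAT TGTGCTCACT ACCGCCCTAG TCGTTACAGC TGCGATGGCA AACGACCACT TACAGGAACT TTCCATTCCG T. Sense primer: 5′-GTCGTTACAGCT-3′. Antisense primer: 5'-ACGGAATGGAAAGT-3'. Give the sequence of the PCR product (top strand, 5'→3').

5'-GTCGTTACAGCTGCGATGGCAAACGACCACTTACAGGAACTTTCCATTCCGT-3'

Forward primer GTCGTTACAGCT is found on the top strand at positions 60–71.
The reverse primer's reverse complement is ACTTTCCATTCCGT, which matches the template at positions 98–111.
The product is the template from position 60 through 111 (52 bp).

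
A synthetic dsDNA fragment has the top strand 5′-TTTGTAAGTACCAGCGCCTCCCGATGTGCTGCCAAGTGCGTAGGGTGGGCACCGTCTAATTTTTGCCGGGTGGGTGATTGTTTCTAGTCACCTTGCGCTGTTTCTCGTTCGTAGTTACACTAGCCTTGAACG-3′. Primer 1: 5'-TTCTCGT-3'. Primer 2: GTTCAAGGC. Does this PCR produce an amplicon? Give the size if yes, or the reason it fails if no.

Primer 1 (TTCTCGT) matches the top strand at positions 102–108; it acts as a forward primer.
Primer 2's reverse complement is GCCTTGAAC, matching the top strand at positions 123–131; it acts as a reverse primer.
The 3' ends face each other across positions 102–131, giving a 30 bp product.

Yes — a 30 bp product.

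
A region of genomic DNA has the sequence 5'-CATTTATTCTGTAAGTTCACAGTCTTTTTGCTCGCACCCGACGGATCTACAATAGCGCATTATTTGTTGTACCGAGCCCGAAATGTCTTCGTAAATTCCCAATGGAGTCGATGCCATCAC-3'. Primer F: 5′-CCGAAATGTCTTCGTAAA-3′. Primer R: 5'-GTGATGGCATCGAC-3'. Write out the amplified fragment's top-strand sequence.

5'-CCGAAATGTCTTCGTAAATTCCCAATGGAGTCGATGCCATCAC-3'

Scanning the template, CCGAAATGTCTTCGTAAA occurs at positions 78–95; this primer anneals to the bottom strand there with its 3' end pointing downstream.
Reverse complement of the reverse primer: GTCGATGCCATCAC. This occurs on the top strand at positions 107–120.
The product is the template from position 78 through 120 (43 bp).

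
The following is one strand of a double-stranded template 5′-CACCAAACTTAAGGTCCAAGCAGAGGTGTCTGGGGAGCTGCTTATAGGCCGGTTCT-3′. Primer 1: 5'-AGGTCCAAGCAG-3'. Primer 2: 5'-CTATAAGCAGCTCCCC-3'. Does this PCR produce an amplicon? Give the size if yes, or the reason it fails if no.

Yes — a 36 bp product.

Primer 1 (AGGTCCAAGCAG) matches the top strand at positions 12–23; it acts as a forward primer.
Primer 2's reverse complement is GGGGAGCTGCTTATAG, matching the top strand at positions 32–47; it acts as a reverse primer.
The 3' ends face each other across positions 12–47, giving a 36 bp product.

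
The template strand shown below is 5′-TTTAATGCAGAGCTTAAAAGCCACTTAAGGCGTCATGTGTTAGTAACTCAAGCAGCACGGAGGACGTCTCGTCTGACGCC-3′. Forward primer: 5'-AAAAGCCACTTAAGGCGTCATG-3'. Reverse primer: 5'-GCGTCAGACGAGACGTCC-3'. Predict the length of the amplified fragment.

Scanning the template, AAAAGCCACTTAAGGCGTCATG occurs at positions 16–37; this primer anneals to the bottom strand there with its 3' end pointing downstream.
The reverse primer's reverse complement is GGACGTCTCGTCTGACGC, which matches the template at positions 62–79.
Amplicon spans positions 16–79: 64 bp.

64 bp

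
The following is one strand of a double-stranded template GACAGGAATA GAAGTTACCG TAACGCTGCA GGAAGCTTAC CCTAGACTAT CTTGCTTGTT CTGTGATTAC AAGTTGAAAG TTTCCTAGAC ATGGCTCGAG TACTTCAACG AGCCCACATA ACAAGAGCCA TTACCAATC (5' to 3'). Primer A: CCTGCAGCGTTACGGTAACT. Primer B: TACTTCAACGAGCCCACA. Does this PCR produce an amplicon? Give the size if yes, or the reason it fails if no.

Primer A (CCTGCAGCGTTACGGTAACT) has reverse complement AGTTACCGTAACGCTGCAGG, which matches the top strand at positions 13–32; primer A anneals to the top strand there with its 3' end pointing upstream toward position 13.
Primer B (TACTTCAACGAGCCCACA) matches the top strand directly at positions 101–118; it anneals to the bottom strand with its 3' end pointing downstream toward position 118.
The 3' ends diverge (primer A extends toward position 1, primer B toward position 139), so the primers never converge on a shared product.

No product — the primers' 3' ends point away from each other.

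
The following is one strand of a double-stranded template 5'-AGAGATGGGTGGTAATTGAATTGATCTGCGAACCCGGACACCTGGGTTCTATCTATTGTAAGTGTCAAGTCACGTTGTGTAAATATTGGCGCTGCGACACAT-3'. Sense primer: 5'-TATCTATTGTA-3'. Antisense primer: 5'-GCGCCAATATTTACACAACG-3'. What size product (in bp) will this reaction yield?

43 bp

The forward primer matches the template at positions 50–60.
The reverse primer's reverse complement is CGTTGTGTAAATATTGGCGC, which matches the template at positions 73–92.
Product length = (reverse-primer end) − (forward-primer start) + 1 = 92 − 50 + 1 = 43 bp.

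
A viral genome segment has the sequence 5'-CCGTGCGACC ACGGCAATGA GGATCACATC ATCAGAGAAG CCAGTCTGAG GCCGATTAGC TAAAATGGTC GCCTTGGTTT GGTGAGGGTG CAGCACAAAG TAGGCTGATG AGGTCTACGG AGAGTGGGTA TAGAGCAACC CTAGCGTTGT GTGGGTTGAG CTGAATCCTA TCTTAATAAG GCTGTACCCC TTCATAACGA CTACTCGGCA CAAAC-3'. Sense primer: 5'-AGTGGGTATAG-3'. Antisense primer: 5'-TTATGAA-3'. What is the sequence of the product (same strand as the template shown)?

5'-AGTGGGTATAGAGCAACCCTAGCGTTGTGTGGGTTGAGCTGAATCCTATCTTAATAAGGCTGTACCCCTTCATAA-3'

The forward primer matches the template at positions 123–133.
Taking the reverse complement of TTATGAA gives TTCATAA, found at positions 191–197 on the template; the primer anneals here to the top strand with its 3' end pointing upstream.
The product is the template from position 123 through 197 (75 bp).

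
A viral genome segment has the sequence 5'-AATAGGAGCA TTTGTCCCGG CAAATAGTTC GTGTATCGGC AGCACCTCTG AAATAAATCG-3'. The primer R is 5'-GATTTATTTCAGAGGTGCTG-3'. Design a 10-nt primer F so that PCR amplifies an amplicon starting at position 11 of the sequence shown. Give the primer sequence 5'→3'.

5'-TTTGTCCCGG-3'

The reverse primer's reverse complement CAGCACCTCTGAAATAAATC matches the template at positions 40–59; the product starts at position 11.
The forward primer is identical to the top strand over positions 11–20: TTTGTCCCGG.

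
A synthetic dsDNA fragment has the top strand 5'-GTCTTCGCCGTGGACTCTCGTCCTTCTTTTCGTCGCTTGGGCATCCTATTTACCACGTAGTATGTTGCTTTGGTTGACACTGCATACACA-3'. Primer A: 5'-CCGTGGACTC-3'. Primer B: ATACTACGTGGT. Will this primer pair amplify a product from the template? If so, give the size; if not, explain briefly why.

Yes — a 56 bp product.

Primer A (CCGTGGACTC) matches the top strand at positions 8–17; it acts as a forward primer.
Primer B's reverse complement is ACCACGTAGTAT, matching the top strand at positions 52–63; it acts as a reverse primer.
The 3' ends face each other across positions 8–63, giving a 56 bp product.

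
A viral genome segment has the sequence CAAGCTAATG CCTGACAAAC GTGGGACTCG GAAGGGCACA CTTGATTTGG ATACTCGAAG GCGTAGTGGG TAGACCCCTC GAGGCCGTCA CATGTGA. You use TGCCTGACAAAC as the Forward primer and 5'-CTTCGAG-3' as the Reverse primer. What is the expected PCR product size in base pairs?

Scanning the template, TGCCTGACAAAC occurs at positions 9–20; this primer anneals to the bottom strand there with its 3' end pointing downstream.
Reverse complement of the reverse primer: CTCGAAG. This occurs on the top strand at positions 54–60.
Amplicon spans positions 9–60: 52 bp.

52 bp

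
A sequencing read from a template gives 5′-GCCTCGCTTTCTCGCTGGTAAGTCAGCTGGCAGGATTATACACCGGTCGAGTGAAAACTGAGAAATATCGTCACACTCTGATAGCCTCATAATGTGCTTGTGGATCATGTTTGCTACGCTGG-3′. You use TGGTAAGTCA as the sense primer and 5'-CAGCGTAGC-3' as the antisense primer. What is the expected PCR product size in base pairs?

Scanning the template, TGGTAAGTCA occurs at positions 16–25; this primer anneals to the bottom strand there with its 3' end pointing downstream.
The reverse primer's reverse complement is GCTACGCTG, which matches the template at positions 113–121.
Amplicon spans positions 16–121: 106 bp.

106 bp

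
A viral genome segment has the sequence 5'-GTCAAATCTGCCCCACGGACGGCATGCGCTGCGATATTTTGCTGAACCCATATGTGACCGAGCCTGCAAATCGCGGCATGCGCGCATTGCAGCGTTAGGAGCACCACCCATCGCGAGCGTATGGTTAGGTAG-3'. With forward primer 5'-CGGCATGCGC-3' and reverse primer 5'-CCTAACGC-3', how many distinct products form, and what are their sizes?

Two products: 80 bp, 26 bp

The forward primer CGGCATGCGC matches the top strand at positions 20–29, 74–83.
The reverse primer's reverse complement is GCGTTAGG, matching at positions 92–99.
Each forward site pairs with the reverse site to give a product ending at position 99: sizes 80, 26 bp.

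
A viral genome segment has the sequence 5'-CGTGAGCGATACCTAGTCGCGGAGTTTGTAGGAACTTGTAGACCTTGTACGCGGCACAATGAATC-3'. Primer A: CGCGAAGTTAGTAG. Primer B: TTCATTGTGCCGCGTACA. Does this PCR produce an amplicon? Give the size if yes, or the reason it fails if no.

Primer A (CGCGAAGTTAGTAG) does not match the top strand, and its reverse complement CTACTAACTTCGCG does not match either.
With no annealing site for primer A, no amplification occurs.

No product — primer A has no binding site in the template.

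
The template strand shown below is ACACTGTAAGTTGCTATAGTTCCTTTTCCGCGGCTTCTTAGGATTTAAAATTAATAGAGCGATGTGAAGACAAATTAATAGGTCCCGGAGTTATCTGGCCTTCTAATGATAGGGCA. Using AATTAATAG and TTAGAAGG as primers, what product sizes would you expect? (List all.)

The forward primer AATTAATAG matches the top strand at positions 49–57, 73–81.
The reverse primer's reverse complement is CCTTCTAA, matching at positions 99–106.
Each forward site pairs with the reverse site to give a product ending at position 106: sizes 58, 34 bp.

58 bp, 34 bp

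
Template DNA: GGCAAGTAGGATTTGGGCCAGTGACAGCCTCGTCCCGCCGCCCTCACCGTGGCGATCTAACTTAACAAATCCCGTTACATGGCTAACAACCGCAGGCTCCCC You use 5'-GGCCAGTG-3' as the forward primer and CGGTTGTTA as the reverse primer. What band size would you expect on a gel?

77 bp

Forward primer GGCCAGTG is found on the top strand at positions 16–23.
Taking the reverse complement of CGGTTGTTA gives TAACAACCG, found at positions 84–92 on the template; the primer anneals here to the top strand with its 3' end pointing upstream.
The product runs from position 16 to position 92, so its length is 92 − 16 + 1 = 77 bp.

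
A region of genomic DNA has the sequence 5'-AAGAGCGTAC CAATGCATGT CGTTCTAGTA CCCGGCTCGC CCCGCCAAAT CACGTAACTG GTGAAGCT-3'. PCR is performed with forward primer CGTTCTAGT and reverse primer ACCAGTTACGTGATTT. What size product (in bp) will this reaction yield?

42 bp

Scanning the template, CGTTCTAGT occurs at positions 21–29; this primer anneals to the bottom strand there with its 3' end pointing downstream.
Taking the reverse complement of ACCAGTTACGTGATTT gives AAATCACGTAACTGGT, found at positions 47–62 on the template; the primer anneals here to the top strand with its 3' end pointing upstream.
Amplicon spans positions 21–62: 42 bp.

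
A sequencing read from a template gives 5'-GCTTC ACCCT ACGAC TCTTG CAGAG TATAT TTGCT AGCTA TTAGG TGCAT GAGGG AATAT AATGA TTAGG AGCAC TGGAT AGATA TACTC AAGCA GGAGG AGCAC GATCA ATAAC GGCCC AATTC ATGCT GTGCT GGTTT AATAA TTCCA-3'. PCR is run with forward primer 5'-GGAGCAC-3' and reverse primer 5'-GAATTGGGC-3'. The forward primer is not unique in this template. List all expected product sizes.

The forward primer GGAGCAC matches the top strand at positions 69–75, 99–105.
The reverse primer's reverse complement is GCCCAATTC, matching at positions 117–125.
Each forward site pairs with the reverse site to give a product ending at position 125: sizes 57, 27 bp.

57 bp, 27 bp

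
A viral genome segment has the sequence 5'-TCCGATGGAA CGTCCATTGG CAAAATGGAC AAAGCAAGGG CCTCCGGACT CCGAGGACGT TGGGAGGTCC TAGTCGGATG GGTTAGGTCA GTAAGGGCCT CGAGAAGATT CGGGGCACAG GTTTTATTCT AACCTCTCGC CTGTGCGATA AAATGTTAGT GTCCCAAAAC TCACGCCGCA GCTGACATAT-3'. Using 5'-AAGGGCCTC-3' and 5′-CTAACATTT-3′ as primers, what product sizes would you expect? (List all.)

The forward primer AAGGGCCTC matches the top strand at positions 36–44, 93–101.
The reverse primer's reverse complement is AAATGTTAG, matching at positions 151–159.
Each forward site pairs with the reverse site to give a product ending at position 159: sizes 124, 67 bp.

124 bp, 67 bp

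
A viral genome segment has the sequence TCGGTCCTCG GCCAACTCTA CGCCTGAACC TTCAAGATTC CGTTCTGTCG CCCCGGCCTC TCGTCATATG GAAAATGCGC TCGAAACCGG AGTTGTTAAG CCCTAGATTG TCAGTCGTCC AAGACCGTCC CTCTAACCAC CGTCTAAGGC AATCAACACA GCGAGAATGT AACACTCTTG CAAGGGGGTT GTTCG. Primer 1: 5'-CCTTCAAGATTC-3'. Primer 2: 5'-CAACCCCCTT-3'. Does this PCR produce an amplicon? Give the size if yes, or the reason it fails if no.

Primer 1 (CCTTCAAGATTC) matches the top strand at positions 29–40; it acts as a forward primer.
Primer 2's reverse complement is AAGGGGGTTG, matching the top strand at positions 182–191; it acts as a reverse primer.
The 3' ends face each other across positions 29–191, giving a 163 bp product.

Yes — a 163 bp product.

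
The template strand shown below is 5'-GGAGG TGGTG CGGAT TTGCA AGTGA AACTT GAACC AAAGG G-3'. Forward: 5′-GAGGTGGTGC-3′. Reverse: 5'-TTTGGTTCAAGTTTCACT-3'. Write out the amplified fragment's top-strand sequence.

5'-GAGGTGGTGCGGATTTGCAAGTGAAACTTGAACCAAA-3'

Scanning the template, GAGGTGGTGC occurs at positions 2–11; this primer anneals to the bottom strand there with its 3' end pointing downstream.
Taking the reverse complement of TTTGGTTCAAGTTTCACT gives AGTGAAACTTGAACCAAA, found at positions 21–38 on the template; the primer anneals here to the top strand with its 3' end pointing upstream.
The product is the template from position 2 through 38 (37 bp).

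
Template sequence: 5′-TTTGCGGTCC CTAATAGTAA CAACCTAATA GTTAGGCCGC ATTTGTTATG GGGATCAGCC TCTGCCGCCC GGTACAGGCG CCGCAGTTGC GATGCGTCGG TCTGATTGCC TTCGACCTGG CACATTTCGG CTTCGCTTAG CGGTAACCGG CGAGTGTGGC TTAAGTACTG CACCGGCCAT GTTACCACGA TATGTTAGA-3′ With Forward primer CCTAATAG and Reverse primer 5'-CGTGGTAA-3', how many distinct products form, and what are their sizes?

Two products: 180 bp, 166 bp

The forward primer CCTAATAG matches the top strand at positions 10–17, 24–31.
The reverse primer's reverse complement is TTACCACG, matching at positions 182–189.
Each forward site pairs with the reverse site to give a product ending at position 189: sizes 180, 166 bp.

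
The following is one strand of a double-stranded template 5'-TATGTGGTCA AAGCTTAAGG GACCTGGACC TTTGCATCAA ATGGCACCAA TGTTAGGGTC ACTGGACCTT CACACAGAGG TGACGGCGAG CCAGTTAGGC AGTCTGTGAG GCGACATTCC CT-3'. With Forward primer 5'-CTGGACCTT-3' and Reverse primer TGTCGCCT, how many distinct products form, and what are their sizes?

Two products: 93 bp, 55 bp

The forward primer CTGGACCTT matches the top strand at positions 24–32, 62–70.
The reverse primer's reverse complement is AGGCGACA, matching at positions 109–116.
Each forward site pairs with the reverse site to give a product ending at position 116: sizes 93, 55 bp.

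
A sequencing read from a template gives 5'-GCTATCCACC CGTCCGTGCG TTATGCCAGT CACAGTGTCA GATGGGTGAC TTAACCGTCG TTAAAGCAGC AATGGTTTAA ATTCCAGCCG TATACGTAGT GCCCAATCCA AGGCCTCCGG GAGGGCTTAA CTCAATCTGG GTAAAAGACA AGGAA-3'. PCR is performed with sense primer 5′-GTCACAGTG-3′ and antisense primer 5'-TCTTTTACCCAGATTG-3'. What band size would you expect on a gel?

120 bp

Scanning the template, GTCACAGTG occurs at positions 29–37; this primer anneals to the bottom strand there with its 3' end pointing downstream.
Reverse complement of the reverse primer: CAATCTGGGTAAAAGA. This occurs on the top strand at positions 133–148.
Amplicon spans positions 29–148: 120 bp.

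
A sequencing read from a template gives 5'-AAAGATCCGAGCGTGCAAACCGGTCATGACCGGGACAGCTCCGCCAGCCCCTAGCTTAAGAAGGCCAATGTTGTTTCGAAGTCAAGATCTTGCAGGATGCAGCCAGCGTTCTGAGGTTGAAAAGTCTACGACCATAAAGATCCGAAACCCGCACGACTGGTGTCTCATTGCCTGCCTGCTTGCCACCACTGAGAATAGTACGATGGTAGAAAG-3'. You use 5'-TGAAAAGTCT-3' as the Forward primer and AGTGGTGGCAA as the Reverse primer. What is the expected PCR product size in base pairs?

Scanning the template, TGAAAAGTCT occurs at positions 118–127; this primer anneals to the bottom strand there with its 3' end pointing downstream.
Reverse complement of the reverse primer: TTGCCACCACT. This occurs on the top strand at positions 180–190.
Product length = (reverse-primer end) − (forward-primer start) + 1 = 190 − 118 + 1 = 73 bp.

73 bp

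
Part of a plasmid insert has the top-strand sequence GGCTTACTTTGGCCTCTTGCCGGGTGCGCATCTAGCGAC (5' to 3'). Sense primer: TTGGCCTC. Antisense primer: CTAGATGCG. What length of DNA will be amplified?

Scanning the template, TTGGCCTC occurs at positions 9–16; this primer anneals to the bottom strand there with its 3' end pointing downstream.
Taking the reverse complement of CTAGATGCG gives CGCATCTAG, found at positions 27–35 on the template; the primer anneals here to the top strand with its 3' end pointing upstream.
Amplicon spans positions 9–35: 27 bp.

27 bp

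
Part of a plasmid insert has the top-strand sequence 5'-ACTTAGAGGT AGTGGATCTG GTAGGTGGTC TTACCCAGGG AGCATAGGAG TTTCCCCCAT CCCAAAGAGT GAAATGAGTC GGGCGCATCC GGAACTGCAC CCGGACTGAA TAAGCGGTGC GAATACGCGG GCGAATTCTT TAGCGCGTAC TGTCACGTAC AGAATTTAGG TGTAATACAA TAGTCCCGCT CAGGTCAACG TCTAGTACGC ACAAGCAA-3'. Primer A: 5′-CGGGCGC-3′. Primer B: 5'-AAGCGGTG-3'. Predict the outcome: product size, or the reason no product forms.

Primer A (CGGGCGC) matches the top strand at positions 80–86 (3' end points downstream).
Primer B (AAGCGGTG) also matches the top strand directly, at positions 112–119 — its reverse complement CACCGCTT is not present.
Both primers anneal to the bottom strand with 3' ends pointing the same way, so neither can prime synthesis back toward the other.

No product — both primers anneal to the same strand and extend in the same direction.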